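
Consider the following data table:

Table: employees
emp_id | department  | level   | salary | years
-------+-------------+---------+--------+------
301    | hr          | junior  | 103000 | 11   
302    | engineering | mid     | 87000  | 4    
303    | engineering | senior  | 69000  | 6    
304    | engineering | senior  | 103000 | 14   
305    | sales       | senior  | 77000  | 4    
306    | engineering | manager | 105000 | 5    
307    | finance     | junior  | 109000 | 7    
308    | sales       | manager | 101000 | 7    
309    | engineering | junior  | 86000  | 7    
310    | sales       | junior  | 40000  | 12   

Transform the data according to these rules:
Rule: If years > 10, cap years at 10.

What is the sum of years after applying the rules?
70

Step 1: 3 records have years > 10
Step 2: These records originally summed to 37
Step 3: After capping: 3 × 10 = 30
Step 4: Unaffected records sum: 40
Step 5: Final sum = 30 + 40 = 70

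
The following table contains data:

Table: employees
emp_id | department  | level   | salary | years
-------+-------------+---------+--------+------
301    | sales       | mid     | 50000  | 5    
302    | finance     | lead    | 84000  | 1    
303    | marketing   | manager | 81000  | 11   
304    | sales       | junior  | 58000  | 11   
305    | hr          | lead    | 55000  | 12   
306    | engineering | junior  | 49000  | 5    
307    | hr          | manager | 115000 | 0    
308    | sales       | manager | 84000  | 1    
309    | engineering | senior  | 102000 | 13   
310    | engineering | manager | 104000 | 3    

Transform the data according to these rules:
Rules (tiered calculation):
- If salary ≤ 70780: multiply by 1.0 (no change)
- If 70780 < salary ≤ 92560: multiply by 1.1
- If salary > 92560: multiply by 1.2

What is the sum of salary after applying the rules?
871100.0

Step 1: Tier 1 (salary ≤ 70780): 4 records, sum = 212000 × 1.0 = 212000.0
Step 2: Tier 2 (70780 < salary ≤ 92560): 3 records, sum = 249000 × 1.1 = 273900.0
Step 3: Tier 3 (salary > 92560): 3 records, sum = 321000 × 1.2 = 385200.0
Step 4: Final sum = 212000.0 + 273900.0 + 385200.0 = 871100.0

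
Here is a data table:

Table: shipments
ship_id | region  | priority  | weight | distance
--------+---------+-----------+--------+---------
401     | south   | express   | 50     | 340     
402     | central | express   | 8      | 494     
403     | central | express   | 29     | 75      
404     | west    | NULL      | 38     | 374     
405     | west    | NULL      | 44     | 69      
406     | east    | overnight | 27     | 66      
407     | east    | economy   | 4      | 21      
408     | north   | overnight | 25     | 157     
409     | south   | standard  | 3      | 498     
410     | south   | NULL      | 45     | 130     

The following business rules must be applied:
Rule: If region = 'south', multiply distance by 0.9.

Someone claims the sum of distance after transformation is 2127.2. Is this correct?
Yes, the result is correct.

Step 1: Calculate the correct sum after transformation
Step 2: Apply multiplier 0.9 to records where region = 'south'
Step 3: Correct result = 2127.2
Step 4: Claimed result = 2127.2
Step 5: 2127.2 = 2127.2 ✓
Conclusion: The claimed result is correct.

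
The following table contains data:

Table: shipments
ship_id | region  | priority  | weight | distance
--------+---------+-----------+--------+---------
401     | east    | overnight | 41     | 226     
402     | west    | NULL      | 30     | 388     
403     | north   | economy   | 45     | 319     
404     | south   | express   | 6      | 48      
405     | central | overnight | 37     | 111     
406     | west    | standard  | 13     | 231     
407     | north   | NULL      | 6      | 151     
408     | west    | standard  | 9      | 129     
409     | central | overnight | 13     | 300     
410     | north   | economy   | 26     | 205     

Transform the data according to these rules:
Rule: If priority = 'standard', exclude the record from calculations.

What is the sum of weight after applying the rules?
204

Step 1: Identify records where priority = 'standard'
Step 2: The excluded records sum to 22
Step 3: Original total weight = 226
Step 4: Remaining total = 226 - 22 = 204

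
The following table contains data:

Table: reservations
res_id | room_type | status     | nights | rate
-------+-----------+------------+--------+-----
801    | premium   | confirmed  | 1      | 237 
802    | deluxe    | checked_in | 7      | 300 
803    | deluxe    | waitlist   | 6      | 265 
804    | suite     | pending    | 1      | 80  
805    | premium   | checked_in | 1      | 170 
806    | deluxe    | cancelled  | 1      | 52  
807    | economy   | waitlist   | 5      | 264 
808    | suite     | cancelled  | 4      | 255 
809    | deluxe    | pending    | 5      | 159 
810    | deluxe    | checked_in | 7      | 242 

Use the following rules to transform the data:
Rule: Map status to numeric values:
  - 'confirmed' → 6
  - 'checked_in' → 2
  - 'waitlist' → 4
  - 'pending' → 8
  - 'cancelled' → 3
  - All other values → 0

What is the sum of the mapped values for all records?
42

Step 1: Apply mapping to each record
Step 2: Count by status:
  'confirmed': 1 records × 6 = 6
  'checked_in': 3 records × 2 = 6
  'waitlist': 2 records × 4 = 8
  'pending': 2 records × 8 = 16
  'cancelled': 2 records × 3 = 6
Step 3: Sum all mapped values = 42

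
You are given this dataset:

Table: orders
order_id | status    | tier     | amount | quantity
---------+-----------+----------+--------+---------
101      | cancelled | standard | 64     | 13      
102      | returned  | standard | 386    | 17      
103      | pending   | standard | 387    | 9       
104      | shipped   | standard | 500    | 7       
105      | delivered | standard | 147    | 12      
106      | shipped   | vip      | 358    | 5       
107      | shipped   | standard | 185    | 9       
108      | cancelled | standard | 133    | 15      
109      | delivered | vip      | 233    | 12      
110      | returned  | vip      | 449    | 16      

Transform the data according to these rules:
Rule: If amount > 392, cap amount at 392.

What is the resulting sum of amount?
2677

Step 1: 2 records have amount > 392
Step 2: These records originally summed to 949
Step 3: After capping: 2 × 392 = 784
Step 4: Unaffected records sum: 1893
Step 5: Final sum = 784 + 1893 = 2677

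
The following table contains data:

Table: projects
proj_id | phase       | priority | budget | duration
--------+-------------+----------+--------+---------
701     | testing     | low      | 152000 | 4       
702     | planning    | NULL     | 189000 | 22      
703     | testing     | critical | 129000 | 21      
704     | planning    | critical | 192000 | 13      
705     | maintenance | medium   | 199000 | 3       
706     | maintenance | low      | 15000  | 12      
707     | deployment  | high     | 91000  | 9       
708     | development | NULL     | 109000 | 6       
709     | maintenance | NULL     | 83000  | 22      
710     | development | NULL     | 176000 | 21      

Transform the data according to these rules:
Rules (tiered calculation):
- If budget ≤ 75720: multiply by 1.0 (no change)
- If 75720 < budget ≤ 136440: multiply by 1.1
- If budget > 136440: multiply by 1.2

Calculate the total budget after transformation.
1557800.0

Step 1: Tier 1 (budget ≤ 75720): 1 records, sum = 15000 × 1.0 = 15000.0
Step 2: Tier 2 (75720 < budget ≤ 136440): 4 records, sum = 412000 × 1.1 = 453200.0
Step 3: Tier 3 (budget > 136440): 5 records, sum = 908000 × 1.2 = 1089600.0
Step 4: Final sum = 15000.0 + 453200.0 + 1089600.0 = 1557800.0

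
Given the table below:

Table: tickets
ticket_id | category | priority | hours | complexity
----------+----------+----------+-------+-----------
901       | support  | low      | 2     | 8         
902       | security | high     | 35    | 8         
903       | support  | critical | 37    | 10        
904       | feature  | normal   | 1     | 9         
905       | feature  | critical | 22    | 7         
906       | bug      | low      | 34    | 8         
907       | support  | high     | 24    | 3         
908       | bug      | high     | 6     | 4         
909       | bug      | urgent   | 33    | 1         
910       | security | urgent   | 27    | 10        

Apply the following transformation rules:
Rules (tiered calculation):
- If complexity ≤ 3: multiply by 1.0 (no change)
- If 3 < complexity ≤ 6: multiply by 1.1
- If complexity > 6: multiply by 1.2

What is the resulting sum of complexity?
80.4

Step 1: Tier 1 (complexity ≤ 3): 2 records, sum = 4 × 1.0 = 4.0
Step 2: Tier 2 (3 < complexity ≤ 6): 1 records, sum = 4 × 1.1 = 4.4
Step 3: Tier 3 (complexity > 6): 7 records, sum = 60 × 1.2 = 72.0
Step 4: Final sum = 4.0 + 4.4 + 72.0 = 80.4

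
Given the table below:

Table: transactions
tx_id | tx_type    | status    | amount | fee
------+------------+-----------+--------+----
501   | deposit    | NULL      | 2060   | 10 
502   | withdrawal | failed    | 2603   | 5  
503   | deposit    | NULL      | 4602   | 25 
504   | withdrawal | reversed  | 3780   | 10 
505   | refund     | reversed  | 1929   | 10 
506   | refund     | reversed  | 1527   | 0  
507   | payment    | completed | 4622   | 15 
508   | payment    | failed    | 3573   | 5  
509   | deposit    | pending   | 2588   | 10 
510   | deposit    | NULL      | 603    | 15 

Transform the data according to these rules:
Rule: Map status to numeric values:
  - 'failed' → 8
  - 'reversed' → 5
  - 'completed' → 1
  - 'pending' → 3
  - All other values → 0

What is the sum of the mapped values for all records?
35

Step 1: Apply mapping to each record
Step 2: Count by status:
  'failed': 2 records × 8 = 16
  'reversed': 3 records × 5 = 15
  'completed': 1 records × 1 = 1
  'pending': 1 records × 3 = 3
Step 3: Sum all mapped values = 35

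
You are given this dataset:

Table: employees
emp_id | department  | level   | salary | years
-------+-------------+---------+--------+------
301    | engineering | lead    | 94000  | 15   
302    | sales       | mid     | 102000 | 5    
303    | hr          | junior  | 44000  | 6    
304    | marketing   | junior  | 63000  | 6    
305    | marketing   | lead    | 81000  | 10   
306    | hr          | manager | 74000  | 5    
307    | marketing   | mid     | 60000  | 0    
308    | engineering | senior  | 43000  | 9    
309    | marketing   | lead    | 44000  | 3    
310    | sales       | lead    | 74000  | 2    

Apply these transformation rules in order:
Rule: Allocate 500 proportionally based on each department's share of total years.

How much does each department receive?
engineering: 196.72, hr: 90.16, marketing: 155.74, sales: 57.38

Step 1: Calculate total years = 61
Step 2: Calculate each department's proportion:
  engineering: 24/61 = 39.34% → 196.72
  hr: 11/61 = 18.03% → 90.16
  marketing: 19/61 = 31.15% → 155.74
  sales: 7/61 = 11.48% → 57.38
Step 3: Verify: sum of allocations ≈ 500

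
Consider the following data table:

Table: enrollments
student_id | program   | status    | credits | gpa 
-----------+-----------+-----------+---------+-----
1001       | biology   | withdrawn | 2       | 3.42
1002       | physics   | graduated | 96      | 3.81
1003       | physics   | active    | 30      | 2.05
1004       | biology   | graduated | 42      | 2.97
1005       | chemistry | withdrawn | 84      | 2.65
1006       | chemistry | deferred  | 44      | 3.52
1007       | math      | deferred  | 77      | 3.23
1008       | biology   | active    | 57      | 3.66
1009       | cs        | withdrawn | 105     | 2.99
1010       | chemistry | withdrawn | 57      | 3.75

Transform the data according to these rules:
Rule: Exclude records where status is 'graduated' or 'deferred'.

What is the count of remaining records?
6

Step 1: Count records to exclude
  - 2 (graduated) + 2 (deferred) = 4 records
Step 2: Total records: 10
Step 3: Remaining = 10 - 4 = 6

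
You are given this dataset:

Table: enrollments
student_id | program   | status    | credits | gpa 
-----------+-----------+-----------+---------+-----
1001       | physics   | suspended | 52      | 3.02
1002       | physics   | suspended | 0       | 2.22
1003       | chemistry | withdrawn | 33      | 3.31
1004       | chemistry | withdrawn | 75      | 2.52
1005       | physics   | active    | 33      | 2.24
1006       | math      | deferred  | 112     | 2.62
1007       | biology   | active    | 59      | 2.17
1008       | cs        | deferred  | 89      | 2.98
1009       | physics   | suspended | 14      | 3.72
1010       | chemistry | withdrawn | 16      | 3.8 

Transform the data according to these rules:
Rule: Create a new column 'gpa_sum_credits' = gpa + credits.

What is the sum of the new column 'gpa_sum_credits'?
511.6

Step 1: For each record, compute gpa + credits
Example calculations:
  3.02 + 52 = 55.02
  2.22 + 0 = 2.22
  3.31 + 33 = 36.31
  ...
Step 2: Sum all derived values
Step 3: Total = 511.6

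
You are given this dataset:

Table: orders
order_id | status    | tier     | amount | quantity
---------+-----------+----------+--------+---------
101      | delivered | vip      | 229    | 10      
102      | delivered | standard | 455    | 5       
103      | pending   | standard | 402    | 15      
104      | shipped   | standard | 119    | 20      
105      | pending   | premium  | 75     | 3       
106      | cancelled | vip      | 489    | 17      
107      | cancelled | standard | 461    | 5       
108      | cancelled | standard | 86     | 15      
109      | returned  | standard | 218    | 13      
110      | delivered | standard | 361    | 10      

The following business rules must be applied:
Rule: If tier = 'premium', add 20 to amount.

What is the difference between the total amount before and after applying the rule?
20

Step 1: Original sum of amount = 2895
Step 2: 1 records have tier = 'premium'
Step 3: Each affected record changes by 20
Step 4: Total change = 1 × 20 = 20
Step 5: New sum = 2895 + 20 = 2915
Step 6: Difference = |2915 - 2895| = 20
        (Sum increased by 20)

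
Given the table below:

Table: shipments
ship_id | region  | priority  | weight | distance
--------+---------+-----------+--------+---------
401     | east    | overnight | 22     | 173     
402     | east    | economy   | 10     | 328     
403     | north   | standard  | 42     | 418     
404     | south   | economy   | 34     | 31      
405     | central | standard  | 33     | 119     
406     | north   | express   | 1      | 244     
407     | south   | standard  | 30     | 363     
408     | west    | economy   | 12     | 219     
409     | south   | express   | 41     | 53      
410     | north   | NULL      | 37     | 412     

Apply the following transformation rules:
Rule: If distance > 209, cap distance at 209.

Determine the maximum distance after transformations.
209

Step 1: Original maximum distance = 418
Step 2: Apply cap at 209
Step 3: 6 records had distance > 209 and were capped
Step 4: Maximum after transformation = 209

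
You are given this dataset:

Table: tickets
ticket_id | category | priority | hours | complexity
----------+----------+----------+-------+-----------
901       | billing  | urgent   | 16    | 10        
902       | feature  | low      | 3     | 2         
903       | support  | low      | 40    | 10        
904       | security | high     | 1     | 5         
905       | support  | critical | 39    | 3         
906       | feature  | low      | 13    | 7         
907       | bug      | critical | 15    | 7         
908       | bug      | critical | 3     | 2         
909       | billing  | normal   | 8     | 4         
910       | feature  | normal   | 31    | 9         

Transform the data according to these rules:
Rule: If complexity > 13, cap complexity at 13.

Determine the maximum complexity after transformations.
10

Step 1: Original maximum complexity = 10
Step 2: Check cap of 13 against maximum
Step 3: No records exceed the cap (max 10 <= cap 13), so no capping applies
Step 4: Maximum after transformation = 10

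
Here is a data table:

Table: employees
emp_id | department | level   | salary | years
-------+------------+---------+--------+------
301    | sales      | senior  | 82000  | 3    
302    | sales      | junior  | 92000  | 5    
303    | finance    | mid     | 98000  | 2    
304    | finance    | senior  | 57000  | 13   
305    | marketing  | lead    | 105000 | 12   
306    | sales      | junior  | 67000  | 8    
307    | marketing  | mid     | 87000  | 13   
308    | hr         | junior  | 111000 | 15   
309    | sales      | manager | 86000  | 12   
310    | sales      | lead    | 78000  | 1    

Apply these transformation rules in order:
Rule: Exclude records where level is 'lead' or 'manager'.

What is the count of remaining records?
7

Step 1: Count records to exclude
  - 2 (lead) + 1 (manager) = 3 records
Step 2: Total records: 10
Step 3: Remaining = 10 - 3 = 7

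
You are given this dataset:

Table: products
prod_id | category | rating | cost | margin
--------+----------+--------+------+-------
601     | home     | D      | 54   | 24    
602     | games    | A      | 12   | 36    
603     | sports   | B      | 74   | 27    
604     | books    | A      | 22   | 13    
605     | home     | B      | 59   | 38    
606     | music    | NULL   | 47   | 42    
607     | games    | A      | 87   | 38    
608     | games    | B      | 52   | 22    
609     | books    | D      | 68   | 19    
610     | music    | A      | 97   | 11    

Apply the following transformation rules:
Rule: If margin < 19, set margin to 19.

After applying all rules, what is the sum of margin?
284

Step 1: 2 records have margin < 19
Step 2: These records originally summed to 24
Step 3: After setting to minimum: 2 × 19 = 38
Step 4: Unaffected records sum: 246
Step 5: Final sum = 38 + 246 = 284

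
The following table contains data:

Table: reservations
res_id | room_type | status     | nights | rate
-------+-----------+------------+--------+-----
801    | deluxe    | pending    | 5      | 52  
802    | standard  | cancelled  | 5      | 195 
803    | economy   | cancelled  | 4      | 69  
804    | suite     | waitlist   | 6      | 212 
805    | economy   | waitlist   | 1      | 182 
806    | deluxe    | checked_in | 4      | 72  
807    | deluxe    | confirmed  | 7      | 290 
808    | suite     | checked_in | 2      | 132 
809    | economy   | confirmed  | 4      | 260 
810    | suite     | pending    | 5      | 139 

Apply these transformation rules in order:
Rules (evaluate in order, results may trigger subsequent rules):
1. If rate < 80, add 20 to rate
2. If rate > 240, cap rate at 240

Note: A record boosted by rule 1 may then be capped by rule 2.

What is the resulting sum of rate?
1593

Step 1: Apply rule 1 to records with rate < 80
  - 3 records get bonus of 20
  - Of these, 0 records then exceed 240 and get capped
Step 2: Apply rule 2 to records with rate > 240
  - 2 records (original) are capped
Step 3: Calculate final sum = 1593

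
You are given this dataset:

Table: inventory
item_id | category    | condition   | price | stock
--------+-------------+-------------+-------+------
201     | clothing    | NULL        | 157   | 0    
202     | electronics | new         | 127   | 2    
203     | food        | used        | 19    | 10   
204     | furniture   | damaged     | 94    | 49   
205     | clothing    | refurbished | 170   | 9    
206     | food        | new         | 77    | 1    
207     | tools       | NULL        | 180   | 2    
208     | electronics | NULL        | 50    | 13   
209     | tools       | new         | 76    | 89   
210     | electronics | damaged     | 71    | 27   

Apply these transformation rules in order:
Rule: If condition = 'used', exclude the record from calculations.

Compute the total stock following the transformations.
192

Step 1: Identify records where condition = 'used'
Step 2: The excluded records sum to 10
Step 3: Original total stock = 202
Step 4: Remaining total = 202 - 10 = 192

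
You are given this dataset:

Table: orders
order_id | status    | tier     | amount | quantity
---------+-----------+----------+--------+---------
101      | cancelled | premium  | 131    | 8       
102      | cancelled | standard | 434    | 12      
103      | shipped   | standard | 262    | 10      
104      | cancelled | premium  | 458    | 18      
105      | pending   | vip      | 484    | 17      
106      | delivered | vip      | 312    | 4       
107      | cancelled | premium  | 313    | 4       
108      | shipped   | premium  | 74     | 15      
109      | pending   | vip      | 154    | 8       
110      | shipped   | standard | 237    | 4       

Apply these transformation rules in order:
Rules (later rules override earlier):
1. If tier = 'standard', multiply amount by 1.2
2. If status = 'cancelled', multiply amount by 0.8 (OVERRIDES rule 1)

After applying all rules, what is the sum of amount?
2691.6

Step 1: Rule 2 takes priority for records with status = 'cancelled'
  - 4 records: 1336 × 0.8 = 1068.8
Step 2: Rule 1 applies to remaining records with tier = 'standard'
  - 2 records: 499 × 1.2 = 598.8
Step 3: Other records unchanged: 1024
Step 4: Final sum = 1068.8 + 598.8 + 1024 = 2691.6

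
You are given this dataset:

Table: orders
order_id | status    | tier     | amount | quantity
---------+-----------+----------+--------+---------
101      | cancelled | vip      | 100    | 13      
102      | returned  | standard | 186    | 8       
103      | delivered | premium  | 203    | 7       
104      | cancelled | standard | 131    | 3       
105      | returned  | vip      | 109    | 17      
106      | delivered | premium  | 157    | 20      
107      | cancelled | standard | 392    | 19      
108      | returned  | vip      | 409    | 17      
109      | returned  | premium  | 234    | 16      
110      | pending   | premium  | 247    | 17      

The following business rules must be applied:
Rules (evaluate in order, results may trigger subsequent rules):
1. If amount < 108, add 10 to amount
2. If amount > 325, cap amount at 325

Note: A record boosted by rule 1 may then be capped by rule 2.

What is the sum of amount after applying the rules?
2027

Step 1: Apply rule 1 to records with amount < 108
  - 1 records get bonus of 10
  - Of these, 0 records then exceed 325 and get capped
Step 2: Apply rule 2 to records with amount > 325
  - 2 records (original) are capped
Step 3: Calculate final sum = 2027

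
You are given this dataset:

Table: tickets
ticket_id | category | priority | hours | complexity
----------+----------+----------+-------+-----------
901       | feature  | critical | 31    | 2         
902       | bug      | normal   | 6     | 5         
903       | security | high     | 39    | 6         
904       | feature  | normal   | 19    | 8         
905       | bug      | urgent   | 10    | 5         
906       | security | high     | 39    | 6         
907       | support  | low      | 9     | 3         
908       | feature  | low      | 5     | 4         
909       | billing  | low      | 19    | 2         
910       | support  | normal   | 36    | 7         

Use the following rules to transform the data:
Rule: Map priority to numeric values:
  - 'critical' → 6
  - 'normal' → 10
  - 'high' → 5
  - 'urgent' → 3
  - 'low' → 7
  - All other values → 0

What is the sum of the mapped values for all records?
70

Step 1: Apply mapping to each record
Step 2: Count by status:
  'critical': 1 records × 6 = 6
  'normal': 3 records × 10 = 30
  'high': 2 records × 5 = 10
  'urgent': 1 records × 3 = 3
  'low': 3 records × 7 = 21
Step 3: Sum all mapped values = 70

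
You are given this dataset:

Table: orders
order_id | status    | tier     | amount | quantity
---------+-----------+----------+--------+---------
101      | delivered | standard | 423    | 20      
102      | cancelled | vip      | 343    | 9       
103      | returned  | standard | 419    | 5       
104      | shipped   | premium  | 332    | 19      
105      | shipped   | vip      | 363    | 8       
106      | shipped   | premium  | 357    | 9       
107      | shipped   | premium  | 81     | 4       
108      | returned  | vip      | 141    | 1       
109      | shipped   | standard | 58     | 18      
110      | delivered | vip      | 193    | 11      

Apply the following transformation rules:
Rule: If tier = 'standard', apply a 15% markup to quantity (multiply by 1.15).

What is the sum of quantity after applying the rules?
110.45

Step 1: Records with tier = 'standard' have total quantity = 43
Step 2: Apply multiplier: 43 × 1.15 = 49.45
Step 3: Other records total: 61
Step 4: Final sum = 49.45 + 61 = 110.45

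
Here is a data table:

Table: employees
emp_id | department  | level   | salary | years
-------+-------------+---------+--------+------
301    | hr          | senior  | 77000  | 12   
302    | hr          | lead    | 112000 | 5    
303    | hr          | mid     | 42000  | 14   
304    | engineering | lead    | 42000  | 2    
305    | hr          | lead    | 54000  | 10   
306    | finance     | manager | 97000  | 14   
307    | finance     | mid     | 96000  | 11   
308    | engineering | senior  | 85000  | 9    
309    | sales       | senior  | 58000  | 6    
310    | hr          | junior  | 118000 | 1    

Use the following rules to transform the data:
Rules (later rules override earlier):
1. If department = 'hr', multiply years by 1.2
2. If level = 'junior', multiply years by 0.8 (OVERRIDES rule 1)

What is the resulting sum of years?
92.0

Step 1: Rule 2 takes priority for records with level = 'junior'
  - 1 records: 1 × 0.8 = 0.8
Step 2: Rule 1 applies to remaining records with department = 'hr'
  - 4 records: 41 × 1.2 = 49.2
Step 3: Other records unchanged: 42
Step 4: Final sum = 0.8 + 49.2 + 42 = 92.0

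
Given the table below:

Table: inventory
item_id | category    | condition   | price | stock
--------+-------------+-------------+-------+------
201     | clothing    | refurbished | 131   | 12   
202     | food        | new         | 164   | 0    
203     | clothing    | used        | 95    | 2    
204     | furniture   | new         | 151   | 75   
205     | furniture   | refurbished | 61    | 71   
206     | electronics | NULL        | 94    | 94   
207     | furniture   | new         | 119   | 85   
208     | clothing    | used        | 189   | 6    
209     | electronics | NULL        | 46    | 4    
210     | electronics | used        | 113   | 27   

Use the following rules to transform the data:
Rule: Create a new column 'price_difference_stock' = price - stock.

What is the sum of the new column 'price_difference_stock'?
787

Step 1: For each record, compute price - stock
Example calculations:
  131 - 12 = 119
  164 - 0 = 164
  95 - 2 = 93
  ...
Step 2: Sum all derived values
Step 3: Total = 787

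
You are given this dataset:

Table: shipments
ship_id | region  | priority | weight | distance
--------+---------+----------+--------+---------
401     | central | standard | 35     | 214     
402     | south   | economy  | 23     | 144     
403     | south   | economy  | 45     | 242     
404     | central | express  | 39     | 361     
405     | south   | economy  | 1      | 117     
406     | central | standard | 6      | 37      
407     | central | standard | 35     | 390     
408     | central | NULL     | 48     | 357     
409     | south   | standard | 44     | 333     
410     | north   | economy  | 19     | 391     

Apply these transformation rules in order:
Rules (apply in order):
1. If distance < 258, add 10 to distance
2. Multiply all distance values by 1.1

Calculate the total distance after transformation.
2899.6

Step 1: Apply Rule 1 - Add 10 to records with distance < 258
  - 5 records affected: 754 + (5 × 10) = 804
  - Unaffected records: 1832
  - Sum after Rule 1: 2636
Step 2: Apply Rule 2 - Multiply all by 1.1
  - 2636 × 1.1 = 2899.6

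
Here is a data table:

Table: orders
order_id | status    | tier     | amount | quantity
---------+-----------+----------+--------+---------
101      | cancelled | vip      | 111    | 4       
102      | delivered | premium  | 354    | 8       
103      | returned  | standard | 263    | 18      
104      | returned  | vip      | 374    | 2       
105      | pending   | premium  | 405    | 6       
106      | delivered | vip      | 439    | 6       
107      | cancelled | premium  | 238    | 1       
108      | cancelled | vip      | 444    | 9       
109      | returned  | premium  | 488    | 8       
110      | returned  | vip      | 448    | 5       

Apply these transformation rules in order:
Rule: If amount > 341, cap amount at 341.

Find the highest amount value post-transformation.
341

Step 1: Original maximum amount = 488
Step 2: Apply cap at 341
Step 3: 7 records had amount > 341 and were capped
Step 4: Maximum after transformation = 341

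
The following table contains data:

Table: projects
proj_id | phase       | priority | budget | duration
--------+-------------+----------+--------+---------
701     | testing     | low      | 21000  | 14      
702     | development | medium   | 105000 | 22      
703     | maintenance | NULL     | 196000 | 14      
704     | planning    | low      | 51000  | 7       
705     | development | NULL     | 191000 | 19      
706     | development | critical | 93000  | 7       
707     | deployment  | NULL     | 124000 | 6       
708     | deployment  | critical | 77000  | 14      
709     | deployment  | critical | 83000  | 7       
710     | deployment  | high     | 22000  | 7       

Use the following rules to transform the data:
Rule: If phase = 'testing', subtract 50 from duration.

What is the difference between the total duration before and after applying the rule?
50

Step 1: Original sum of duration = 117
Step 2: 1 records have phase = 'testing'
Step 3: Each affected record changes by -50
Step 4: Total change = 1 × -50 = -50
Step 5: New sum = 117 + -50 = 67
Step 6: Difference = |67 - 117| = 50
        (Sum decreased by 50)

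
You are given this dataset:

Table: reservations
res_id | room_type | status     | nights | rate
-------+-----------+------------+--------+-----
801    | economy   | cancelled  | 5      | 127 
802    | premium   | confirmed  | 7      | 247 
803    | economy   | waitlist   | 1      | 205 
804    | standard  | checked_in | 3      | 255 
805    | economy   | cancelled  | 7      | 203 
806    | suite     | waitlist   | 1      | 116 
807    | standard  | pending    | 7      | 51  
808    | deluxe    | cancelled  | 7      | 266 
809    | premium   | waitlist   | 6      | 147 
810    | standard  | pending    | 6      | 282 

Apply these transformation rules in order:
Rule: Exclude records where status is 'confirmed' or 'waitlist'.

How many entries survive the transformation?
6

Step 1: Count records to exclude
  - 1 (confirmed) + 3 (waitlist) = 4 records
Step 2: Total records: 10
Step 3: Remaining = 10 - 4 = 6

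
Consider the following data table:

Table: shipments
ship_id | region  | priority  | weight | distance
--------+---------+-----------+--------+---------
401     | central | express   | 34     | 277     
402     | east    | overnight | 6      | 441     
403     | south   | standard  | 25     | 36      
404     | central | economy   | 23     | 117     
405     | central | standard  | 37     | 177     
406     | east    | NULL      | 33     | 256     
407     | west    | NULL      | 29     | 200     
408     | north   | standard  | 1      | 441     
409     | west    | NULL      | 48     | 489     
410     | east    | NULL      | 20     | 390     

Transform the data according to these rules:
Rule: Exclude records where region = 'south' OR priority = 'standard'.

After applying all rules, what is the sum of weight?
193

Step 1: Find records where region = 'south' OR priority = 'standard'
Step 2: 3 records match, summing to 63
Step 3: Original sum: 256
Step 4: Remaining sum = 256 - 63 = 193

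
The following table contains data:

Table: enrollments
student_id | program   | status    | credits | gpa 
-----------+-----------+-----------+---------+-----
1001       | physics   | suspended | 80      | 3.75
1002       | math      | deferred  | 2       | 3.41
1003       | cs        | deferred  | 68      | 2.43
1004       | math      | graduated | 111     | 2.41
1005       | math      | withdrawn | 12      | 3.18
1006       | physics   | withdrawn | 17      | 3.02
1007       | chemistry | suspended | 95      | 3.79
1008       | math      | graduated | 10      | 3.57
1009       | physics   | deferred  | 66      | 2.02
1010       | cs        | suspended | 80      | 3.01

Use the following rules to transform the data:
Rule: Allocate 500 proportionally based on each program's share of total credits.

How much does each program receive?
chemistry: 87.8, cs: 136.78, math: 124.77, physics: 150.65

Step 1: Calculate total credits = 541
Step 2: Calculate each program's proportion:
  chemistry: 95/541 = 17.56% → 87.8
  cs: 148/541 = 27.36% → 136.78
  math: 135/541 = 24.95% → 124.77
  physics: 163/541 = 30.13% → 150.65
Step 3: Verify: sum of allocations ≈ 500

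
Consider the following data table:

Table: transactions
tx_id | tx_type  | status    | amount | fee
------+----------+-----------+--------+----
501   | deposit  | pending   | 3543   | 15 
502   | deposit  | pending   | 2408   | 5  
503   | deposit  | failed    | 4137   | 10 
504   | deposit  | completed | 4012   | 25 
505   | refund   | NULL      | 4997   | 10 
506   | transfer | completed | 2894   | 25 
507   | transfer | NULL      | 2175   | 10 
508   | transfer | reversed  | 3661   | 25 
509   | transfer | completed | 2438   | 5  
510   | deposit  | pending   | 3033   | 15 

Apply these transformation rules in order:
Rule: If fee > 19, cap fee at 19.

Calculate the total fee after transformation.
127

Step 1: 3 records have fee > 19
Step 2: These records originally summed to 75
Step 3: After capping: 3 × 19 = 57
Step 4: Unaffected records sum: 70
Step 5: Final sum = 57 + 70 = 127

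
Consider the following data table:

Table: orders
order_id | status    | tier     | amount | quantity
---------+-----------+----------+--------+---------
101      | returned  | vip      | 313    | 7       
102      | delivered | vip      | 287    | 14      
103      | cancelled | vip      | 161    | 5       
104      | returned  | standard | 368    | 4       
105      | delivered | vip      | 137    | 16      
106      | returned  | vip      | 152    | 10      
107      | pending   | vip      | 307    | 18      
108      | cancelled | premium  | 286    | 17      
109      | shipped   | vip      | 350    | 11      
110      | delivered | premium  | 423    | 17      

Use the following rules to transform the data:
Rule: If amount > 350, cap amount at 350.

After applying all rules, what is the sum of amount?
2693

Step 1: 2 records have amount > 350
Step 2: These records originally summed to 791
Step 3: After capping: 2 × 350 = 700
Step 4: Unaffected records sum: 1993
Step 5: Final sum = 700 + 1993 = 2693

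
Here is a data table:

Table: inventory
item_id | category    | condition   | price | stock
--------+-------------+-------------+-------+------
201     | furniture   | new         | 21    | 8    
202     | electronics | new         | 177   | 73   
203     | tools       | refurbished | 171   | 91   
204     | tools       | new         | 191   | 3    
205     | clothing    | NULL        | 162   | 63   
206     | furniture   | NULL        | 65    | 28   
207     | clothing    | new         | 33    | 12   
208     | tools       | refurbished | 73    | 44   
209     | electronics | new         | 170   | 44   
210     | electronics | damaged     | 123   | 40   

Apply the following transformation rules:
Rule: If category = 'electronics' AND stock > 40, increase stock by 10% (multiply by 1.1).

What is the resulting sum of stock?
417.7

Step 1: Find records where category = 'electronics' AND stock > 40
Step 2: 2 records match, summing to 117
Step 3: After multiplier: 117 × 1.1 = 128.7
Step 4: Unaffected records sum: 289
Step 5: Final sum = 128.7 + 289 = 417.7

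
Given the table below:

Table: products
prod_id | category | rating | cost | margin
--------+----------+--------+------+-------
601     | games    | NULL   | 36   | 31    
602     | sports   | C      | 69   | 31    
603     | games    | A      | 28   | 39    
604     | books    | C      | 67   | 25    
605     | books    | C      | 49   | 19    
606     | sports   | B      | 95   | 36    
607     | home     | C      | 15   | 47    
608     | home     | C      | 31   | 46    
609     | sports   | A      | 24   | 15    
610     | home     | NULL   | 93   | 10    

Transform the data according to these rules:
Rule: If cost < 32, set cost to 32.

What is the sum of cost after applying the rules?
537

Step 1: 4 records have cost < 32
Step 2: These records originally summed to 98
Step 3: After setting to minimum: 4 × 32 = 128
Step 4: Unaffected records sum: 409
Step 5: Final sum = 128 + 409 = 537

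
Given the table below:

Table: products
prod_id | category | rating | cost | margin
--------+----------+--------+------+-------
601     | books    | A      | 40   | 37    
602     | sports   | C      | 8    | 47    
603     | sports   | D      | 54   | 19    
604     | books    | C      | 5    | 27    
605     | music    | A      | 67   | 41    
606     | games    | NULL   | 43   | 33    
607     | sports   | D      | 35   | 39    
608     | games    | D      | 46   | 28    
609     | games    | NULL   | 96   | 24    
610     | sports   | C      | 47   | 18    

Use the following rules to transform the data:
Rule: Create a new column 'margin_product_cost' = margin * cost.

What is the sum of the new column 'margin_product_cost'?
12986

Step 1: For each record, compute margin * cost
Example calculations:
  37 * 40 = 1480
  47 * 8 = 376
  19 * 54 = 1026
  ...
Step 2: Sum all derived values
Step 3: Total = 12986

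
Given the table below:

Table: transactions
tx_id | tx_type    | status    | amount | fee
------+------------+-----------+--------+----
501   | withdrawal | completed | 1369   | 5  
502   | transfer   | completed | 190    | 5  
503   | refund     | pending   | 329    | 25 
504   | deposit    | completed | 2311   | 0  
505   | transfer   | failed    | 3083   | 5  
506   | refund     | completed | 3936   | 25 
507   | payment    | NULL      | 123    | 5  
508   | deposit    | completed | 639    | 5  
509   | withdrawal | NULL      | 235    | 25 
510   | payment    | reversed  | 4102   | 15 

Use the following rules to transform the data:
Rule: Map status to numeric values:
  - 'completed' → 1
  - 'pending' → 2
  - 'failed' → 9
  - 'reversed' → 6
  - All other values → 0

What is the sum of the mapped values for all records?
22

Step 1: Apply mapping to each record
Step 2: Count by status:
  'completed': 5 records × 1 = 5
  'pending': 1 records × 2 = 2
  'failed': 1 records × 9 = 9
  'reversed': 1 records × 6 = 6
Step 3: Sum all mapped values = 22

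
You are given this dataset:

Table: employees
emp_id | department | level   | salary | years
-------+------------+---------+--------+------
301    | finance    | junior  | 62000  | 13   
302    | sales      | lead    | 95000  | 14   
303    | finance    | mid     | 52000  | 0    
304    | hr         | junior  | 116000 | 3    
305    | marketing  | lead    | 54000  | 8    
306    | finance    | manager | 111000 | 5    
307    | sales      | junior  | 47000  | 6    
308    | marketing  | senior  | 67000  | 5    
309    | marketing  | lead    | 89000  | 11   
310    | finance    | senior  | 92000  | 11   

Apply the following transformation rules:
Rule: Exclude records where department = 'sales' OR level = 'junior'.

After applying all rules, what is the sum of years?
40

Step 1: Find records where department = 'sales' OR level = 'junior'
Step 2: 4 records match, summing to 36
Step 3: Original sum: 76
Step 4: Remaining sum = 76 - 36 = 40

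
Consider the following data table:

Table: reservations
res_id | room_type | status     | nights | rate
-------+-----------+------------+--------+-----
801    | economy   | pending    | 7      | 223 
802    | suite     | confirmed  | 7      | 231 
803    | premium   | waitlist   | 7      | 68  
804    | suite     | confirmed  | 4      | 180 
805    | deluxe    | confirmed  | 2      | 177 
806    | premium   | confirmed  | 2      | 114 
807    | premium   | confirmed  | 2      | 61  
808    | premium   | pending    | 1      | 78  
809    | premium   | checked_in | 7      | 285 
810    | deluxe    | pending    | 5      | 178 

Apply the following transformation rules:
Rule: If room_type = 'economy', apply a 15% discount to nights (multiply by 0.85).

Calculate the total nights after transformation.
42.95

Step 1: Records with room_type = 'economy' have total nights = 7
Step 2: Apply multiplier: 7 × 0.85 = 5.95
Step 3: Other records total: 37
Step 4: Final sum = 5.95 + 37 = 42.95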